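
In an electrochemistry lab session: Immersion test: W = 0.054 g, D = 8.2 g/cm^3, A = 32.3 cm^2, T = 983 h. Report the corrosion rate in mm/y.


Apply the mm/y weight-loss relation: CR = 87600 * W / (D * A * T)
Numerator: 87600 * 0.054 = 4730.4
Denominator: 8.2 * 32.3 * 983 = 260357.38
CR = 4730.4 / 260357.38 = 0.01817 mm/y

0.01817 mm/y


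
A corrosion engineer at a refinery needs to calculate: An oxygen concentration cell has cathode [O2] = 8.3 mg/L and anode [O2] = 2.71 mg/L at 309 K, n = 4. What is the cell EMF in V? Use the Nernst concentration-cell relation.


Apply the Nernst concentration-cell relation: E = (RT/nF)*ln(C_cathode/C_anode)
RT/nF = 8.314*309/(4*96485) = 0.00665654 V
ln(8.3/2.71) = 1.11931
E = 0.00665654 * 1.11931 = 0.00745 V

0.00745 V


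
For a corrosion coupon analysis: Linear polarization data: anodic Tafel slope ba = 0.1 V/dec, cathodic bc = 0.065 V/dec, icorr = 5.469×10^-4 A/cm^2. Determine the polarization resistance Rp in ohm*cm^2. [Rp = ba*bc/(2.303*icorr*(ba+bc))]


Apply the Stern-Geary equation: Rp = ba*bc / (2.303*icorr*(ba+bc))
ba*bc = 0.1*0.065 = 0.0065
ba+bc = 0.165; 2.303*icorr*(ba+bc) = 2.303*5.469×10^-4*0.165 = 2.0781927×10^-4
Rp = 0.0065 / 2.0781927×10^-4 = 31.3 ohm*cm^2

31.3 ohm*cm^2


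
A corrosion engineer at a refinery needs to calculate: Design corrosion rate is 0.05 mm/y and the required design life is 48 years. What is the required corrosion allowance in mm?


Corrosion allowance = CR × design life
CA = 0.05 * 48 = 2.4 mm

2.4 mm


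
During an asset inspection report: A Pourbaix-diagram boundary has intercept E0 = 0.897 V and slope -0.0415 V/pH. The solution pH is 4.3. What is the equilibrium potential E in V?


Apply the Pourbaix line equation: E = E0 + slope*pH
E = 0.897 + (-0.0415)*4.3 = 0.897 + (-0.17845) = 0.71855 V
Rounded to 3 decimal places: E = 0.719 V

0.719 V


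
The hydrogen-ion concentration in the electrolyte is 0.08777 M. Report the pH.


pH = −log10[H+]
pH = −log10(0.08777) = 1.06

1.06


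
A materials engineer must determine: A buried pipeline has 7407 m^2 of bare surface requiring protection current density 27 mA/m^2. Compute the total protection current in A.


I = area * current density, then convert mA → A (÷1000)
I = 7407 * 27 / 1000 = 199.99 A

199.99 A


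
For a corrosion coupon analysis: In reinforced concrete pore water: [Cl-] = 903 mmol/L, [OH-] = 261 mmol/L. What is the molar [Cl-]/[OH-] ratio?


Threshold parameter = [Cl-] / [OH-] (molar basis; both in mmol/L, so units cancel)
Ratio = 903 / 261 = 3.46

3.46


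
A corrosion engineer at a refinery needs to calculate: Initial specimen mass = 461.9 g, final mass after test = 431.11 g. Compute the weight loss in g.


Weight loss = initial − final
WL = 461.9 − 431.11 = 30.79 g

30.79 g


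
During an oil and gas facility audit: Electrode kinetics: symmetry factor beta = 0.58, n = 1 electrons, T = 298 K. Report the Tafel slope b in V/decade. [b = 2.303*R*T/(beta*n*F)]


Apply the Tafel slope relation: b = 2.303*R*T/(beta*n*F)
Numerator: 2.303 * 8.314 * 298 = 5705.85
Denominator: 0.58 * 1 * 96485 = 55961.3
b = 5705.85 / 55961.3 = 0.102 V/decade

0.102 V/decade


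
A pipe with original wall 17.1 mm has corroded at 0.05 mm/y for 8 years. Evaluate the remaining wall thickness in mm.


Remaining wall = original − CR × time
t = 17.1 − 0.05*8 = 17.1 − 0.4 = 16.7 mm

16.7 mm


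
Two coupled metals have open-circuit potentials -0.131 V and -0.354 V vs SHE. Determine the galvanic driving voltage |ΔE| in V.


Driving voltage is the absolute potential difference.
|ΔE| = |-0.131 − (-0.354)| = 0.223 V

0.223 V


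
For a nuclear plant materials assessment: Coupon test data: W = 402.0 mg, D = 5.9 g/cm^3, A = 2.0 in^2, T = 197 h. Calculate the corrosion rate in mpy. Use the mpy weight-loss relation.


Apply the mpy weight-loss relation: CR = 534 * W / (D * A * T)
Numerator: 534 * 402.0 = 214668.0
Denominator: 5.9 * 2.0 * 197 = 2324.6
CR = 214668.0 / 2324.6 = 92.3462 mpy

92.3462 mpy


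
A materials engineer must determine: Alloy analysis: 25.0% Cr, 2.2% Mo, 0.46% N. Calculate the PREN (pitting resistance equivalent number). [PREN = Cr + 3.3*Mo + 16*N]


Apply the PREN formula: PREN = Cr + 3.3*Mo + 16*N
PREN = 25.0 + 3.3*2.2 + 16*0.46
PREN = 25.0 + 7.26 + 7.36 = 39.62

39.62


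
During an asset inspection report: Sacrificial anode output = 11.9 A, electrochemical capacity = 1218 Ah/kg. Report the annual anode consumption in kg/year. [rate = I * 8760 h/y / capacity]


Annual consumption = current * hours per year / capacity
Rate = 11.9 * 8760 / 1218 = 85.6 kg/year

85.6 kg/year


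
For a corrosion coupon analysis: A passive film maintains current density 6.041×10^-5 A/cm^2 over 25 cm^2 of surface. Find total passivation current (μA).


I = i_pass * A, then convert A → μA (×10^6)
I = 6.041×10^-5 * 25 * 10^6 = 1510.25 μA

1510.25 μA


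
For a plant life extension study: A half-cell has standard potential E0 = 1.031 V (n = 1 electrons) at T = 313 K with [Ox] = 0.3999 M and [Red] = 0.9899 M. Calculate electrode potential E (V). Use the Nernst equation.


Apply the Nernst equation: E = E0 + (RT/nF)*ln([Ox]/[Red])
Step 1: RT/nF = 8.314*313/(1*96485) = 0.02697085 V
Step 2: [Ox]/[Red] = 0.3999/0.9899 = 0.40398
Step 3: ln(0.40398) = -0.90639
Step 4: correction = 0.02697085 * -0.90639 = -0.0244 V
E = 1.031 + -0.0244 = 1.0066 V

1.0066 V


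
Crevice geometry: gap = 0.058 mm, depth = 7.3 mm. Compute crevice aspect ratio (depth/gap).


Aspect ratio = depth / gap
Ratio = 7.3 / 0.058 = 125.9

125.9


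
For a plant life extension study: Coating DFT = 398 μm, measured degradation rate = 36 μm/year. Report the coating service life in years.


Service life = thickness / degradation rate
Life = 398 / 36 = 11.1 years

11.1 years


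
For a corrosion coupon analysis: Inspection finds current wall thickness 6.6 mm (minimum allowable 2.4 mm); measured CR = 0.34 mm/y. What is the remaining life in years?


Apply the remaining-life relation: RL = (t_current − t_min) / CR
RL = (6.6 − 2.4) / 0.34 = 4.2 / 0.34 = 12.4 years

12.4 years


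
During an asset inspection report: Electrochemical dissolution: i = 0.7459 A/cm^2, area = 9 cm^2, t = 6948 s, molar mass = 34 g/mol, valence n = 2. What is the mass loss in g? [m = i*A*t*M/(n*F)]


Apply Faraday's law: m = i*A*t*M / (n*F)
Total charge passed Q = i*A*t = 0.7459*9*6948 = 46642.6188 C
m = Q*M/(n*F) = 46642.6188*34/(2*96485) = 8.21811 g

8.21811 g


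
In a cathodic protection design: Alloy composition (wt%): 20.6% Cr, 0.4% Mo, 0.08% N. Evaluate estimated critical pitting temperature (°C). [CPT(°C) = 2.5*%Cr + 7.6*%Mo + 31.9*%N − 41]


Apply the ASTM G48 empirical CPT estimate: CPT(°C) = 2.5*%Cr + 7.6*%Mo + 31.9*%N − 41
2.5*20.6 = 51.5; 7.6*0.4 = 3.04; 31.9*0.08 = 2.552
CPT = 51.5 + 3.04 + 2.552 − 41 = 16.092 °C
Rounded to 0.1 °C: CPT ≈ 16.1 °C

16.1 °C


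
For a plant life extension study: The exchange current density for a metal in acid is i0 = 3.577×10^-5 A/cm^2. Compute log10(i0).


i0 = 3.577×10^-5 A/cm^2
log10(i0) = -4.446

-4.446


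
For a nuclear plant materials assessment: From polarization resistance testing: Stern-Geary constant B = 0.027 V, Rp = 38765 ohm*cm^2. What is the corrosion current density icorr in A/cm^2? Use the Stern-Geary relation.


Apply the Stern-Geary relation: icorr = B / Rp
icorr = 0.027 / 38765 = 6.965×10^-7 A/cm^2

6.965×10^-7 A/cm^2


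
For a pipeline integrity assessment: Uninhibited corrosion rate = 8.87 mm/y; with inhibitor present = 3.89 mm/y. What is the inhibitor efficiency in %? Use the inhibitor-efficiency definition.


Apply the inhibitor-efficiency definition: IE = (CR_blank − CR_inh)/CR_blank × 100
IE = (8.87 − 3.89) / 8.87 × 100
IE = 4.98 / 8.87 × 100 = 56.1 %

56.1 %


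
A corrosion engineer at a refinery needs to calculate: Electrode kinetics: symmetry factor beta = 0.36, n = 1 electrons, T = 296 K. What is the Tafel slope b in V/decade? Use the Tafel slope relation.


Apply the Tafel slope relation: b = 2.303*R*T/(beta*n*F)
Numerator: 2.303 * 8.314 * 296 = 5667.55
Denominator: 0.36 * 1 * 96485 = 34734.6
b = 5667.55 / 34734.6 = 0.163 V/decade

0.163 V/decade


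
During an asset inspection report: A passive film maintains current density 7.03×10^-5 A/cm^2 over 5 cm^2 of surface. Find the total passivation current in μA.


I = i_pass * A, then convert A → μA (×10^6)
I = 7.03×10^-5 * 5 * 10^6 = 351.5 μA

351.5 μA


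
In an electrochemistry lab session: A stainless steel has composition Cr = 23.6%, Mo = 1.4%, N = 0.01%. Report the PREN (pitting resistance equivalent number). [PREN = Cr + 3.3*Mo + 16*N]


Apply the PREN formula: PREN = Cr + 3.3*Mo + 16*N
PREN = 23.6 + 3.3*1.4 + 16*0.01
PREN = 23.6 + 4.62 + 0.16 = 28.38

28.38


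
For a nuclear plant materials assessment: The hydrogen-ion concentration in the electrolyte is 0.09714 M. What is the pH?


pH = −log10[H+]
pH = −log10(0.09714) = 1.01

1.01


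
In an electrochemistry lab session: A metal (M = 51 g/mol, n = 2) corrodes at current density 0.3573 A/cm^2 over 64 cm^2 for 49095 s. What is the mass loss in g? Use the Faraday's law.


Apply Faraday's law: m = i*A*t*M / (n*F)
Total charge passed Q = i*A*t = 0.3573*64*49095 = 1122665.184 C
m = Q*M/(n*F) = 1122665.184*51/(2*96485) = 296.70894 g

296.70894 g


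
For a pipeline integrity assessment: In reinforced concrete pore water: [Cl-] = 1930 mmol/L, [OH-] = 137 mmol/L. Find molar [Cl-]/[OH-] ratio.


Threshold parameter = [Cl-] / [OH-] (molar basis; both in mmol/L, so units cancel)
Ratio = 1930 / 137 = 14.09

14.09


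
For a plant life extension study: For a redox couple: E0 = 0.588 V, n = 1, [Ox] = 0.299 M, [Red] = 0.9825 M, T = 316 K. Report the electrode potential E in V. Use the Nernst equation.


Apply the Nernst equation: E = E0 + (RT/nF)*ln([Ox]/[Red])
Step 1: RT/nF = 8.314*316/(1*96485) = 0.02722935 V
Step 2: [Ox]/[Red] = 0.299/0.9825 = 0.304326
Step 3: ln(0.304326) = -1.189656
Step 4: correction = 0.02722935 * -1.189656 = -0.0324 V
E = 0.588 + -0.0324 = 0.5556 V

0.5556 V


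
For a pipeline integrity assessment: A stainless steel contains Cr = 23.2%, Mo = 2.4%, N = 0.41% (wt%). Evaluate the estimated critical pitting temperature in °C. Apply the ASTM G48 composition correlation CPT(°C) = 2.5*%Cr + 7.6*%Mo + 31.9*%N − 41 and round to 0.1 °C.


Apply the ASTM G48 empirical CPT estimate: CPT(°C) = 2.5*%Cr + 7.6*%Mo + 31.9*%N − 41
2.5*23.2 = 58; 7.6*2.4 = 18.24; 31.9*0.41 = 13.079
CPT = 58 + 18.24 + 13.079 − 41 = 48.319 °C
Rounded to 0.1 °C: CPT ≈ 48.3 °C

48.3 °C


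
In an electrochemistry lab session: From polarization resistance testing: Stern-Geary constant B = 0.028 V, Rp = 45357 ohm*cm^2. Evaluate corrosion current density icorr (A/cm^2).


Apply the Stern-Geary relation: icorr = B / Rp
icorr = 0.028 / 45357 = 6.173×10^-7 A/cm^2

6.173×10^-7 A/cm^2


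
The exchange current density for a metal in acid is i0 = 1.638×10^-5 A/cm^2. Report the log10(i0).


i0 = 1.638×10^-5 A/cm^2
log10(i0) = -4.786

-4.786


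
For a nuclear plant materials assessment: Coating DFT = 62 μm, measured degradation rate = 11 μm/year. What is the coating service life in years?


Service life = thickness / degradation rate
Life = 62 / 11 = 5.6 years

5.6 years


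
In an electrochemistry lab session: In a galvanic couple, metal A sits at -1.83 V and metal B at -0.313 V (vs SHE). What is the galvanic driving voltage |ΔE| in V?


Driving voltage is the absolute potential difference.
|ΔE| = |-1.83 − (-0.313)| = 1.517 V

1.517 V


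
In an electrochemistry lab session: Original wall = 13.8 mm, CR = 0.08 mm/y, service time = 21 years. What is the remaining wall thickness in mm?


Remaining wall = original − CR × time
t = 13.8 − 0.08*21 = 13.8 − 1.68 = 12.12 mm

12.12 mm


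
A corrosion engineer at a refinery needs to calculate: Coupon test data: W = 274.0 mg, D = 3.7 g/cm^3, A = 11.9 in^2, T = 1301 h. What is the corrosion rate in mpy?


Apply the mpy weight-loss relation: CR = 534 * W / (D * A * T)
Numerator: 534 * 274.0 = 146316.0
Denominator: 3.7 * 11.9 * 1301 = 57283.03
CR = 146316.0 / 57283.03 = 2.554 mpy

2.554 mpy


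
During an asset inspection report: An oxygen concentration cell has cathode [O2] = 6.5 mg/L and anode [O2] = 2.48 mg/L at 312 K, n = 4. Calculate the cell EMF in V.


Apply the Nernst concentration-cell relation: E = (RT/nF)*ln(C_cathode/C_anode)
RT/nF = 8.314*312/(4*96485) = 0.00672117 V
ln(6.5/2.48) = 0.96354
E = 0.00672117 * 0.96354 = 0.00648 V

0.00648 V


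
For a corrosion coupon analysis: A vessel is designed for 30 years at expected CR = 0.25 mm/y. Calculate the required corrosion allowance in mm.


Corrosion allowance = CR × design life
CA = 0.25 * 30 = 7.5 mm

7.5 mm


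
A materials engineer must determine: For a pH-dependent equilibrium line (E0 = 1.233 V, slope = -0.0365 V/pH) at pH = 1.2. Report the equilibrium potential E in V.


Apply the Pourbaix line equation: E = E0 + slope*pH
E = 1.233 + (-0.0365)*1.2 = 1.233 + (-0.0438) = 1.1892 V
Rounded to 4 decimal places: E = 1.1892 V

1.1892 V


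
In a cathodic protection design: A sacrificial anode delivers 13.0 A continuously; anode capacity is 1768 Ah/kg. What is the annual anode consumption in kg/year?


Annual consumption = current * hours per year / capacity
Rate = 13.0 * 8760 / 1768 = 64.4 kg/year

64.4 kg/year


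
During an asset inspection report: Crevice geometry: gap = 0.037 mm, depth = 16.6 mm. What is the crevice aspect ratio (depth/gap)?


Aspect ratio = depth / gap
Ratio = 16.6 / 0.037 = 448.6

448.6


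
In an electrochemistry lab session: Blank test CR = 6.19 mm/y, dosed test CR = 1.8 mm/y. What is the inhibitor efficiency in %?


Apply the inhibitor-efficiency definition: IE = (CR_blank − CR_inh)/CR_blank × 100
IE = (6.19 − 1.8) / 6.19 × 100
IE = 4.39 / 6.19 × 100 = 70.9 %

70.9 %


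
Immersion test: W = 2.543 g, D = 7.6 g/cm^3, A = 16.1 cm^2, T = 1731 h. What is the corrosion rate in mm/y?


Apply the mm/y weight-loss relation: CR = 87600 * W / (D * A * T)
Numerator: 87600 * 2.543 = 222766.8
Denominator: 7.6 * 16.1 * 1731 = 211805.16
CR = 222766.8 / 211805.16 = 1.05175 mm/y

1.05175 mm/y


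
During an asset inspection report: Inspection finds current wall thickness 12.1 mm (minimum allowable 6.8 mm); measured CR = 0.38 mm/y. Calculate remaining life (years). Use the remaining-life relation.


Apply the remaining-life relation: RL = (t_current − t_min) / CR
RL = (12.1 − 6.8) / 0.38 = 5.3 / 0.38 = 13.9 years

13.9 years


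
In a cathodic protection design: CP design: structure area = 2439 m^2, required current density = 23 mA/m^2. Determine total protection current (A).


I = area * current density, then convert mA → A (÷1000)
I = 2439 * 23 / 1000 = 56.1 A

56.1 A


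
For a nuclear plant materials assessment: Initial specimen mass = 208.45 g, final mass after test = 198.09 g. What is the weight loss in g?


Weight loss = initial − final
WL = 208.45 − 198.09 = 10.36 g

10.36 g


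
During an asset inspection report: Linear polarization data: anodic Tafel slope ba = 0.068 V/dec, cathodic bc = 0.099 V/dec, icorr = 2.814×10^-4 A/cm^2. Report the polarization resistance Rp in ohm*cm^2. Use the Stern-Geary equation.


Apply the Stern-Geary equation: Rp = ba*bc / (2.303*icorr*(ba+bc))
ba*bc = 0.068*0.099 = 0.006732
ba+bc = 0.167; 2.303*icorr*(ba+bc) = 2.303*2.814×10^-4*0.167 = 1.0822672×10^-4
Rp = 0.006732 / 1.0822672×10^-4 = 62.2 ohm*cm^2

62.2 ohm*cm^2


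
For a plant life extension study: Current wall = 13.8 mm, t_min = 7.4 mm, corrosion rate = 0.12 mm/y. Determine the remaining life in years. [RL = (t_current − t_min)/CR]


Apply the remaining-life relation: RL = (t_current − t_min) / CR
RL = (13.8 − 7.4) / 0.12 = 6.4 / 0.12 = 53.3 years

53.3 years


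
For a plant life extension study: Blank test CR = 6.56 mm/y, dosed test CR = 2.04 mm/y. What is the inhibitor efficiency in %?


Apply the inhibitor-efficiency definition: IE = (CR_blank − CR_inh)/CR_blank × 100
IE = (6.56 − 2.04) / 6.56 × 100
IE = 4.52 / 6.56 × 100 = 68.9 %

68.9 %


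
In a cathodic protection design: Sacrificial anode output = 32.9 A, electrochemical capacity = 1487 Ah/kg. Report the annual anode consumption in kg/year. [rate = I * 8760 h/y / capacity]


Annual consumption = current * hours per year / capacity
Rate = 32.9 * 8760 / 1487 = 193.8 kg/year

193.8 kg/year


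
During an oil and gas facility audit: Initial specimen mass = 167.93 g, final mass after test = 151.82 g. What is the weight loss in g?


Weight loss = initial − final
WL = 167.93 − 151.82 = 16.11 g

16.11 g


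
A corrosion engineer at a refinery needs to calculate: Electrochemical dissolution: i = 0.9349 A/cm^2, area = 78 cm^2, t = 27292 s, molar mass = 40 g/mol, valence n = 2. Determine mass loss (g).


Apply Faraday's law: m = i*A*t*M / (n*F)
Total charge passed Q = i*A*t = 0.9349*78*27292 = 1990192.6824 C
m = Q*M/(n*F) = 1990192.6824*40/(2*96485) = 412.539 g

412.539 g


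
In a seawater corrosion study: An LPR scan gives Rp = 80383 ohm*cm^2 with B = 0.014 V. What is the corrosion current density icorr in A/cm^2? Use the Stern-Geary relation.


Apply the Stern-Geary relation: icorr = B / Rp
icorr = 0.014 / 80383 = 1.742×10^-7 A/cm^2

1.742×10^-7 A/cm^2


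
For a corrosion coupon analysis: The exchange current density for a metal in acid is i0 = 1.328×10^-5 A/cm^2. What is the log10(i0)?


i0 = 1.328×10^-5 A/cm^2
log10(i0) = -4.877

-4.877


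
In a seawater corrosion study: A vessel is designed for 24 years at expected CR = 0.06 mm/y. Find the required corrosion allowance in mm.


Corrosion allowance = CR × design life
CA = 0.06 * 24 = 1.44 mm

1.44 mm


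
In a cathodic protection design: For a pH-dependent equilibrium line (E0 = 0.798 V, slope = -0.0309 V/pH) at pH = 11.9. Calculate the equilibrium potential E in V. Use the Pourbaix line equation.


Apply the Pourbaix line equation: E = E0 + slope*pH
E = 0.798 + (-0.0309)*11.9 = 0.798 + (-0.36771) = 0.43029 V
Rounded to 4 decimal places: E = 0.4303 V

0.4303 V


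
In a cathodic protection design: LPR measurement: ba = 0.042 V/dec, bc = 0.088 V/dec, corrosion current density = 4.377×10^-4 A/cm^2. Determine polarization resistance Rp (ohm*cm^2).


Apply the Stern-Geary equation: Rp = ba*bc / (2.303*icorr*(ba+bc))
ba*bc = 0.042*0.088 = 0.003696
ba+bc = 0.13; 2.303*icorr*(ba+bc) = 2.303*4.377×10^-4*0.13 = 1.31043×10^-4
Rp = 0.003696 / 1.31043×10^-4 = 28.2 ohm*cm^2

28.2 ohm*cm^2


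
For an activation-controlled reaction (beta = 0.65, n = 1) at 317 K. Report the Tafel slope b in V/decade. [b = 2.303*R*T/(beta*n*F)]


Apply the Tafel slope relation: b = 2.303*R*T/(beta*n*F)
Numerator: 2.303 * 8.314 * 317 = 6069.64
Denominator: 0.65 * 1 * 96485 = 62715.25
b = 6069.64 / 62715.25 = 0.097 V/decade

0.097 V/decade


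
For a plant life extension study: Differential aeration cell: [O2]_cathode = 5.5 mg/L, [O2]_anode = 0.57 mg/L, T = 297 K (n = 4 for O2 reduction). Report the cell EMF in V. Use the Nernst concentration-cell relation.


Apply the Nernst concentration-cell relation: E = (RT/nF)*ln(C_cathode/C_anode)
RT/nF = 8.314*297/(4*96485) = 0.00639804 V
ln(5.5/0.57) = 2.26687
E = 0.00639804 * 2.26687 = 0.0145 V

0.0145 V


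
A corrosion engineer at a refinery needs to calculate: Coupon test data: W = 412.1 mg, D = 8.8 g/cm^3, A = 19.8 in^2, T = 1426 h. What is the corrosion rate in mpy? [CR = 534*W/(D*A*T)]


Apply the mpy weight-loss relation: CR = 534 * W / (D * A * T)
Numerator: 534 * 412.1 = 220061.4
Denominator: 8.8 * 19.8 * 1426 = 248466.24
CR = 220061.4 / 248466.24 = 0.88568 mpy

0.88568 mpy


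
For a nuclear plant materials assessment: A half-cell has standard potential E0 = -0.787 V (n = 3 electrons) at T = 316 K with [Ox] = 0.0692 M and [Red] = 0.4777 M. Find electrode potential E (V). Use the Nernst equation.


Apply the Nernst equation: E = E0 + (RT/nF)*ln([Ox]/[Red])
Step 1: RT/nF = 8.314*316/(3*96485) = 0.00907645 V
Step 2: [Ox]/[Red] = 0.0692/0.4777 = 0.144861
Step 3: ln(0.144861) = -1.931981
Step 4: correction = 0.00907645 * -1.931981 = -0.0175 V
E = -0.787 + -0.0175 = -0.8045 V

-0.8045 V


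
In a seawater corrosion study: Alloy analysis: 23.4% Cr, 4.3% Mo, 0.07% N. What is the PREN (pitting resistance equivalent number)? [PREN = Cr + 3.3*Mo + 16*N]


Apply the PREN formula: PREN = Cr + 3.3*Mo + 16*N
PREN = 23.4 + 3.3*4.3 + 16*0.07
PREN = 23.4 + 14.19 + 1.12 = 38.71

38.71


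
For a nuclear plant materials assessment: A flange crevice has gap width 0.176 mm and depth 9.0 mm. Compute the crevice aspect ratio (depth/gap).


Aspect ratio = depth / gap
Ratio = 9.0 / 0.176 = 51.1

51.1


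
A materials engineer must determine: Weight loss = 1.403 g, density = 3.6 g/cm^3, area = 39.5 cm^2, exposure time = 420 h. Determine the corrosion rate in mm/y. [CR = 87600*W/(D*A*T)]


Apply the mm/y weight-loss relation: CR = 87600 * W / (D * A * T)
Numerator: 87600 * 1.403 = 122902.8
Denominator: 3.6 * 39.5 * 420 = 59724.0
CR = 122902.8 / 59724.0 = 2.05785 mm/y

2.05785 mm/y


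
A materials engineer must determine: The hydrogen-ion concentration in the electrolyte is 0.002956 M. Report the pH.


pH = −log10[H+]
pH = −log10(0.002956) = 2.53

2.53


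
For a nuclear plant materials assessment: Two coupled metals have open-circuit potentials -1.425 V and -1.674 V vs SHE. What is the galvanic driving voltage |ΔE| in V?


Driving voltage is the absolute potential difference.
|ΔE| = |-1.425 − (-1.674)| = 0.249 V

0.249 V


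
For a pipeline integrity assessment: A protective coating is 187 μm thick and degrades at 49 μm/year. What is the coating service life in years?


Service life = thickness / degradation rate
Life = 187 / 49 = 3.8 years

3.8 years


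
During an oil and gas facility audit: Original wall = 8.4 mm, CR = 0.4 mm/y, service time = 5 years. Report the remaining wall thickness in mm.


Remaining wall = original − CR × time
t = 8.4 − 0.4*5 = 8.4 − 2.0 = 6.4 mm

6.4 mm


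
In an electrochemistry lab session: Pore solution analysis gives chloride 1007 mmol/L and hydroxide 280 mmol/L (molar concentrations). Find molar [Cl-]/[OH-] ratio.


Threshold parameter = [Cl-] / [OH-] (molar basis; both in mmol/L, so units cancel)
Ratio = 1007 / 280 = 3.6

3.6


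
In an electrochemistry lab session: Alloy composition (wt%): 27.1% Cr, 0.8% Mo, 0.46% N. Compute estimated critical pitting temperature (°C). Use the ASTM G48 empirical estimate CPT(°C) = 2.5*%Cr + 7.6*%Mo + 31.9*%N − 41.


Apply the ASTM G48 empirical CPT estimate: CPT(°C) = 2.5*%Cr + 7.6*%Mo + 31.9*%N − 41
2.5*27.1 = 67.75; 7.6*0.8 = 6.08; 31.9*0.46 = 14.674
CPT = 67.75 + 6.08 + 14.674 − 41 = 47.504 °C
Rounded to 0.1 °C: CPT ≈ 47.5 °C

47.5 °C


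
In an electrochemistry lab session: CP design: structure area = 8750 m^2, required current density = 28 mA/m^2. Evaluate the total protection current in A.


I = area * current density, then convert mA → A (÷1000)
I = 8750 * 28 / 1000 = 245.0 A

245.0 A


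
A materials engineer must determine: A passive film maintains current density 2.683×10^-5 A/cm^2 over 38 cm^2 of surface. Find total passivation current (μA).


I = i_pass * A, then convert A → μA (×10^6)
I = 2.683×10^-5 * 38 * 10^6 = 1019.54 μA

1019.54 μA


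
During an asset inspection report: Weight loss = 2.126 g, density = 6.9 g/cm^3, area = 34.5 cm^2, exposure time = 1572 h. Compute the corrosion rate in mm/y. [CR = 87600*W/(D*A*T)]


Apply the mm/y weight-loss relation: CR = 87600 * W / (D * A * T)
Numerator: 87600 * 2.126 = 186237.6
Denominator: 6.9 * 34.5 * 1572 = 374214.6
CR = 186237.6 / 374214.6 = 0.49768 mm/y

0.49768 mm/y


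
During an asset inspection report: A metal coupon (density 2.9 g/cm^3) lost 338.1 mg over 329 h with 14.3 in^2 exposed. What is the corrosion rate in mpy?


Apply the mpy weight-loss relation: CR = 534 * W / (D * A * T)
Numerator: 534 * 338.1 = 180545.4
Denominator: 2.9 * 14.3 * 329 = 13643.63
CR = 180545.4 / 13643.63 = 13.233 mpy

13.233 mpy


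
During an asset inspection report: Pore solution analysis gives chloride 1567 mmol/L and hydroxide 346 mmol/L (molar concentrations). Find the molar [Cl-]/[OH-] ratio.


Threshold parameter = [Cl-] / [OH-] (molar basis; both in mmol/L, so units cancel)
Ratio = 1567 / 346 = 4.53

4.53


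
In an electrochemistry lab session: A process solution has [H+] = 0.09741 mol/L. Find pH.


pH = −log10[H+]
pH = −log10(0.09741) = 1.01

1.01


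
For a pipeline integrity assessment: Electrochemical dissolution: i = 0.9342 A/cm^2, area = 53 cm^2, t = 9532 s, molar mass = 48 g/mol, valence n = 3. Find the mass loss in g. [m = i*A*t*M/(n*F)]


Apply Faraday's law: m = i*A*t*M / (n*F)
Total charge passed Q = i*A*t = 0.9342*53*9532 = 471954.1032 C
m = Q*M/(n*F) = 471954.1032*48/(3*96485) = 78.264 g

78.264 g


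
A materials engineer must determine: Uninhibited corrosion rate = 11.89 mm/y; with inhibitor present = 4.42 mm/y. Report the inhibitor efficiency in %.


Apply the inhibitor-efficiency definition: IE = (CR_blank − CR_inh)/CR_blank × 100
IE = (11.89 − 4.42) / 11.89 × 100
IE = 7.47 / 11.89 × 100 = 62.8 %

62.8 %


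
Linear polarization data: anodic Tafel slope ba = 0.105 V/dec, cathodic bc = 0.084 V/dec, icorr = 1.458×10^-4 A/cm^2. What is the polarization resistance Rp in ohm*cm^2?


Apply the Stern-Geary equation: Rp = ba*bc / (2.303*icorr*(ba+bc))
ba*bc = 0.105*0.084 = 0.00882
ba+bc = 0.189; 2.303*icorr*(ba+bc) = 2.303*1.458×10^-4*0.189 = 6.3461929×10^-5
Rp = 0.00882 / 6.3461929×10^-5 = 138.98 ohm*cm^2

138.98 ohm*cm^2


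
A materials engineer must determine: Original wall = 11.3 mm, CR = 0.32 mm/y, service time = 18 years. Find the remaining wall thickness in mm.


Remaining wall = original − CR × time
t = 11.3 − 0.32*18 = 11.3 − 5.76 = 5.54 mm

5.54 mm


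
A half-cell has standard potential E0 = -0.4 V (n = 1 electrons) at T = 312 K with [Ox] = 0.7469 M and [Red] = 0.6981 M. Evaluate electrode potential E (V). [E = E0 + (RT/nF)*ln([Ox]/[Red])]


Apply the Nernst equation: E = E0 + (RT/nF)*ln([Ox]/[Red])
Step 1: RT/nF = 8.314*312/(1*96485) = 0.02688468 V
Step 2: [Ox]/[Red] = 0.7469/0.6981 = 1.069904
Step 3: ln(1.069904) = 0.067569
Step 4: correction = 0.02688468 * 0.067569 = 0.0018 V
E = -0.4 + 0.0018 = -0.3982 V

-0.3982 V


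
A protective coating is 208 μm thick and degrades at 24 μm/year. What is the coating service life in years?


Service life = thickness / degradation rate
Life = 208 / 24 = 8.7 years

8.7 years


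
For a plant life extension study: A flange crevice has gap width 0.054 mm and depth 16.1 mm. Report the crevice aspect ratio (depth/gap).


Aspect ratio = depth / gap
Ratio = 16.1 / 0.054 = 298.1

298.1


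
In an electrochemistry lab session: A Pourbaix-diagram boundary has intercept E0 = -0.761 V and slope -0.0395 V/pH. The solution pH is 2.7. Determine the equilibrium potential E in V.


Apply the Pourbaix line equation: E = E0 + slope*pH
E = -0.761 + (-0.0395)*2.7 = -0.761 + (-0.10665) = -0.86765 V
Rounded to 4 decimal places: E = -0.8677 V

-0.8677 V


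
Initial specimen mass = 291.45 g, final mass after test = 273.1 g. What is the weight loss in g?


Weight loss = initial − final
WL = 291.45 − 273.1 = 18.35 g

18.35 g


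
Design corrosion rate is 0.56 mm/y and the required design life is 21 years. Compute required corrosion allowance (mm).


Corrosion allowance = CR × design life
CA = 0.56 * 21 = 11.76 mm

11.76 mm


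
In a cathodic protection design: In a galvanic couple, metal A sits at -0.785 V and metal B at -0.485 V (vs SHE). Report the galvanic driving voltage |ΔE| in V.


Driving voltage is the absolute potential difference.
|ΔE| = |-0.785 − (-0.485)| = 0.3 V

0.3 V


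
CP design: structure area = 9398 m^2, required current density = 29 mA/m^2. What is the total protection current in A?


I = area * current density, then convert mA → A (÷1000)
I = 9398 * 29 / 1000 = 272.54 A

272.54 A


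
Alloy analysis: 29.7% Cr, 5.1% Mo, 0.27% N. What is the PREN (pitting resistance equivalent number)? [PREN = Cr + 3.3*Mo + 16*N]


Apply the PREN formula: PREN = Cr + 3.3*Mo + 16*N
PREN = 29.7 + 3.3*5.1 + 16*0.27
PREN = 29.7 + 16.83 + 4.32 = 50.85

50.85


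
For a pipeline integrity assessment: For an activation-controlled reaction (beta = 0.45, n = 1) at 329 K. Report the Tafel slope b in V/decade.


Apply the Tafel slope relation: b = 2.303*R*T/(beta*n*F)
Numerator: 2.303 * 8.314 * 329 = 6299.41
Denominator: 0.45 * 1 * 96485 = 43418.25
b = 6299.41 / 43418.25 = 0.1451 V/decade

0.1451 V/decade


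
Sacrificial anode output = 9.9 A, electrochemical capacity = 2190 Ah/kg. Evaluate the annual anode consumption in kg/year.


Annual consumption = current * hours per year / capacity
Rate = 9.9 * 8760 / 2190 = 39.6 kg/year

39.6 kg/year


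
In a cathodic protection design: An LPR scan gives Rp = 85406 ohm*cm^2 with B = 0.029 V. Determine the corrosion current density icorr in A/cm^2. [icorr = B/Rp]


Apply the Stern-Geary relation: icorr = B / Rp
icorr = 0.029 / 85406 = 3.396×10^-7 A/cm^2

3.396×10^-7 A/cm^2


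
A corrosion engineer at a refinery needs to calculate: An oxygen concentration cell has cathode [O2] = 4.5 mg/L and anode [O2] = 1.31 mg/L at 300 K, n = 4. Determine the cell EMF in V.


Apply the Nernst concentration-cell relation: E = (RT/nF)*ln(C_cathode/C_anode)
RT/nF = 8.314*300/(4*96485) = 0.00646266 V
ln(4.5/1.31) = 1.23405
E = 0.00646266 * 1.23405 = 0.00798 V

0.00798 V


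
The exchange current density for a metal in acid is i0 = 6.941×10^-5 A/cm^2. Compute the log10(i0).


i0 = 6.941×10^-5 A/cm^2
log10(i0) = -4.159

-4.159


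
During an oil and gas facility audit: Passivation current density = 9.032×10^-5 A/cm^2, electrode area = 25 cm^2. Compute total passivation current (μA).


I = i_pass * A, then convert A → μA (×10^6)
I = 9.032×10^-5 * 25 * 10^6 = 2258.0 μA

2258.0 μA


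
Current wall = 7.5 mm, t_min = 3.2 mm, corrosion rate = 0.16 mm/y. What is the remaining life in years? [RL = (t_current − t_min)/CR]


Apply the remaining-life relation: RL = (t_current − t_min) / CR
RL = (7.5 − 3.2) / 0.16 = 4.3 / 0.16 = 26.9 years

26.9 years


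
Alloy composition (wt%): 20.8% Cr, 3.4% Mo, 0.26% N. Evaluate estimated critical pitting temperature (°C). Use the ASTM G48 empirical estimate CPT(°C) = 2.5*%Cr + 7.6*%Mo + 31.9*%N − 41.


Apply the ASTM G48 empirical CPT estimate: CPT(°C) = 2.5*%Cr + 7.6*%Mo + 31.9*%N − 41
2.5*20.8 = 52; 7.6*3.4 = 25.84; 31.9*0.26 = 8.294
CPT = 52 + 25.84 + 8.294 − 41 = 45.134 °C
Rounded to 0.1 °C: CPT ≈ 45.1 °C

45.1 °C


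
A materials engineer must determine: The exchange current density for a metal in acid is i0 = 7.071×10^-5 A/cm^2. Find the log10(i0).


i0 = 7.071×10^-5 A/cm^2
log10(i0) = -4.151

-4.151


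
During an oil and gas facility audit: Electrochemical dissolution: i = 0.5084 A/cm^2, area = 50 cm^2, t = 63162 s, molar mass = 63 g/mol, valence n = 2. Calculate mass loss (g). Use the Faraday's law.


Apply Faraday's law: m = i*A*t*M / (n*F)
Total charge passed Q = i*A*t = 0.5084*50*63162 = 1605578.04 C
m = Q*M/(n*F) = 1605578.04*63/(2*96485) = 524.182 g

524.182 g


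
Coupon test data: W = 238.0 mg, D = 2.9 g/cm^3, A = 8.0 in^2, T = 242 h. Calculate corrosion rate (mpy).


Apply the mpy weight-loss relation: CR = 534 * W / (D * A * T)
Numerator: 534 * 238.0 = 127092.0
Denominator: 2.9 * 8.0 * 242 = 5614.4
CR = 127092.0 / 5614.4 = 22.6368 mpy

22.6368 mpy


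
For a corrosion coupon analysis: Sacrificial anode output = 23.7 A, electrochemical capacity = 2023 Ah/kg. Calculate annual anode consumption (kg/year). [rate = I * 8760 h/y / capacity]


Annual consumption = current * hours per year / capacity
Rate = 23.7 * 8760 / 2023 = 102.6 kg/year

102.6 kg/year


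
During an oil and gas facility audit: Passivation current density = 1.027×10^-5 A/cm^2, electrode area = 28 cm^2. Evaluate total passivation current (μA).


I = i_pass * A, then convert A → μA (×10^6)
I = 1.027×10^-5 * 28 * 10^6 = 287.56 μA

287.56 μA


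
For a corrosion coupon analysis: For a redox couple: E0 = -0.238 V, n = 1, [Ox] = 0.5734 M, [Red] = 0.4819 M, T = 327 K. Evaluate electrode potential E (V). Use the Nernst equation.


Apply the Nernst equation: E = E0 + (RT/nF)*ln([Ox]/[Red])
Step 1: RT/nF = 8.314*327/(1*96485) = 0.02817721 V
Step 2: [Ox]/[Red] = 0.5734/0.4819 = 1.189873
Step 3: ln(1.189873) = 0.173847
Step 4: correction = 0.02817721 * 0.173847 = 0.005 V
E = -0.238 + 0.005 = -0.233 V

-0.233 V


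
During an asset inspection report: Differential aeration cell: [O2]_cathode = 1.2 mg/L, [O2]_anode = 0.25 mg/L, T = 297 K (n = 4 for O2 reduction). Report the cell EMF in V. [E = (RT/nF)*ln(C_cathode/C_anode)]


Apply the Nernst concentration-cell relation: E = (RT/nF)*ln(C_cathode/C_anode)
RT/nF = 8.314*297/(4*96485) = 0.00639804 V
ln(1.2/0.25) = 1.56862
E = 0.00639804 * 1.56862 = 0.01004 V

0.01004 V


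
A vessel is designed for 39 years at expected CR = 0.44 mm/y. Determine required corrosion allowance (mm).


Corrosion allowance = CR × design life
CA = 0.44 * 39 = 17.16 mm

17.16 mm


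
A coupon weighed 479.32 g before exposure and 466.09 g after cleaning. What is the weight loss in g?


Weight loss = initial − final
WL = 479.32 − 466.09 = 13.23 g

13.23 g


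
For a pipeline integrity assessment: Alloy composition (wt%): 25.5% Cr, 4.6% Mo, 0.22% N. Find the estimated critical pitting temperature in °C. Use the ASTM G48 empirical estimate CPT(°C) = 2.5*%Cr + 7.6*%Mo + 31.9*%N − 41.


Apply the ASTM G48 empirical CPT estimate: CPT(°C) = 2.5*%Cr + 7.6*%Mo + 31.9*%N − 41
2.5*25.5 = 63.75; 7.6*4.6 = 34.96; 31.9*0.22 = 7.018
CPT = 63.75 + 34.96 + 7.018 − 41 = 64.728 °C
Rounded to 0.1 °C: CPT ≈ 64.7 °C

64.7 °C


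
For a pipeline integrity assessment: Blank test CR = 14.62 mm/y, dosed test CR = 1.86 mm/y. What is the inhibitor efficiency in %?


Apply the inhibitor-efficiency definition: IE = (CR_blank − CR_inh)/CR_blank × 100
IE = (14.62 − 1.86) / 14.62 × 100
IE = 12.76 / 14.62 × 100 = 87.3 %

87.3 %


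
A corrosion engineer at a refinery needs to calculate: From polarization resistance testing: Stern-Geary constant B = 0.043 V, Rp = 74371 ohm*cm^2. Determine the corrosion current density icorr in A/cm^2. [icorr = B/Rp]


Apply the Stern-Geary relation: icorr = B / Rp
icorr = 0.043 / 74371 = 5.782×10^-7 A/cm^2

5.782×10^-7 A/cm^2


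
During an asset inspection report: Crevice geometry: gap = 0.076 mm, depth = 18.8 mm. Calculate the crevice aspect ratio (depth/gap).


Aspect ratio = depth / gap
Ratio = 18.8 / 0.076 = 247.4

247.4


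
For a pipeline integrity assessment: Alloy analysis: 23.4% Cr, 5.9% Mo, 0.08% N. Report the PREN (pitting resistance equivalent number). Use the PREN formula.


Apply the PREN formula: PREN = Cr + 3.3*Mo + 16*N
PREN = 23.4 + 3.3*5.9 + 16*0.08
PREN = 23.4 + 19.47 + 1.28 = 44.15

44.15


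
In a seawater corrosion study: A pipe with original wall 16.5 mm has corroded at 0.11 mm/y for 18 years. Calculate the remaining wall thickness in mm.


Remaining wall = original − CR × time
t = 16.5 − 0.11*18 = 16.5 − 1.98 = 14.52 mm

14.52 mm


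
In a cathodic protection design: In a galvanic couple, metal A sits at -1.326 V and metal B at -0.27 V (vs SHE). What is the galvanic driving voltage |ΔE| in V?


Driving voltage is the absolute potential difference.
|ΔE| = |-1.326 − (-0.27)| = 1.056 V

1.056 V


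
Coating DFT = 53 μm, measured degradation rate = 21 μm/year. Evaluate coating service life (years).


Service life = thickness / degradation rate
Life = 53 / 21 = 2.5 years

2.5 years


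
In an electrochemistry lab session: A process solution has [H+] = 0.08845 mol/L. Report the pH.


pH = −log10[H+]
pH = −log10(0.08845) = 1.05

1.05


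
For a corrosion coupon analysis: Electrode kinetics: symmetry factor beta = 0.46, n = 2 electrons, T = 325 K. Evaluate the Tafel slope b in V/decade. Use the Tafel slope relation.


Apply the Tafel slope relation: b = 2.303*R*T/(beta*n*F)
Numerator: 2.303 * 8.314 * 325 = 6222.82
Denominator: 0.46 * 2 * 96485 = 88766.2
b = 6222.82 / 88766.2 = 0.07 V/decade

0.07 V/decade


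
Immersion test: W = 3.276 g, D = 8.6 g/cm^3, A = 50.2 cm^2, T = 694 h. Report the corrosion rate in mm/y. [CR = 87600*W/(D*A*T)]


Apply the mm/y weight-loss relation: CR = 87600 * W / (D * A * T)
Numerator: 87600 * 3.276 = 286977.6
Denominator: 8.6 * 50.2 * 694 = 299613.68
CR = 286977.6 / 299613.68 = 0.957825 mm/y

0.957825 mm/y


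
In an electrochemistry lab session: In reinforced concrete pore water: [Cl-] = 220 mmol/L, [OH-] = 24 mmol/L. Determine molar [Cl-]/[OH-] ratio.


Threshold parameter = [Cl-] / [OH-] (molar basis; both in mmol/L, so units cancel)
Ratio = 220 / 24 = 9.17

9.17


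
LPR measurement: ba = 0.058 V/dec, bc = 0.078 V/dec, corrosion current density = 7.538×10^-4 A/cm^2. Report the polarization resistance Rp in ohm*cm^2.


Apply the Stern-Geary equation: Rp = ba*bc / (2.303*icorr*(ba+bc))
ba*bc = 0.058*0.078 = 0.004524
ba+bc = 0.136; 2.303*icorr*(ba+bc) = 2.303*7.538×10^-4*0.136 = 2.3609619×10^-4
Rp = 0.004524 / 2.3609619×10^-4 = 19.2 ohm*cm^2

19.2 ohm*cm^2


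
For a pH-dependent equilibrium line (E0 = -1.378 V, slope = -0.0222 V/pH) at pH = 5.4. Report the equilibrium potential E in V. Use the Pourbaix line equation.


Apply the Pourbaix line equation: E = E0 + slope*pH
E = -1.378 + (-0.0222)*5.4 = -1.378 + (-0.11988) = -1.49788 V
Rounded to 4 decimal places: E = -1.4979 V

-1.4979 V


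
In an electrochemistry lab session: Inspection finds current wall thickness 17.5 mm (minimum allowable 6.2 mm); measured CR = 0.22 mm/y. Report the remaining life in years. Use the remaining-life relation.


Apply the remaining-life relation: RL = (t_current − t_min) / CR
RL = (17.5 − 6.2) / 0.22 = 11.3 / 0.22 = 51.4 years

51.4 years


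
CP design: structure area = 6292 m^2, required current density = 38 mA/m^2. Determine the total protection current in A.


I = area * current density, then convert mA → A (÷1000)
I = 6292 * 38 / 1000 = 239.1 A

239.1 A


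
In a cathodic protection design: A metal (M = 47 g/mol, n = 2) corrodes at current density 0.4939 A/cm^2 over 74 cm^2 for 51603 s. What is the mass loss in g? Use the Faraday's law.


Apply Faraday's law: m = i*A*t*M / (n*F)
Total charge passed Q = i*A*t = 0.4939*74*51603 = 1886017.4058 C
m = Q*M/(n*F) = 1886017.4058*47/(2*96485) = 459.361 g

459.361 g


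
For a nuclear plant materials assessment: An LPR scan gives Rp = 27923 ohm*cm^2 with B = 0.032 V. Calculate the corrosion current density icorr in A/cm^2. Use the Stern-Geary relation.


Apply the Stern-Geary relation: icorr = B / Rp
icorr = 0.032 / 27923 = 1.146×10^-6 A/cm^2

1.146×10^-6 A/cm^2


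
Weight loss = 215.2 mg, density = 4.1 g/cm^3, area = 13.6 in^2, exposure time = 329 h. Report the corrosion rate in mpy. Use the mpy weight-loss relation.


Apply the mpy weight-loss relation: CR = 534 * W / (D * A * T)
Numerator: 534 * 215.2 = 114916.8
Denominator: 4.1 * 13.6 * 329 = 18345.04
CR = 114916.8 / 18345.04 = 6.26419 mpy

6.26419 mpy


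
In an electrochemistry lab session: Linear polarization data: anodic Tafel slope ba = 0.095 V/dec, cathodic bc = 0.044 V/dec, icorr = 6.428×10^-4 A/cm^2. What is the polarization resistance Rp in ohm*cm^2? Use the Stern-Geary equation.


Apply the Stern-Geary equation: Rp = ba*bc / (2.303*icorr*(ba+bc))
ba*bc = 0.095*0.044 = 0.00418
ba+bc = 0.139; 2.303*icorr*(ba+bc) = 2.303*6.428×10^-4*0.139 = 2.0577121×10^-4
Rp = 0.00418 / 2.0577121×10^-4 = 20.3 ohm*cm^2

20.3 ohm*cm^2
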